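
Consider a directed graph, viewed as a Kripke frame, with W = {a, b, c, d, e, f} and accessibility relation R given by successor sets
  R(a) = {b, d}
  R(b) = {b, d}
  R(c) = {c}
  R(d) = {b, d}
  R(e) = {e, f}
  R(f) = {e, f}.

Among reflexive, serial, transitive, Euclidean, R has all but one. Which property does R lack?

Reflexive: no — a is not related to itself.
Serial: yes — every world has a successor (e.g. a R b).
Transitive: yes — every two-step R-path is closed by a direct edge.
Euclidean: yes — any two successors of a common world are R-related.
Only reflexive fails.

reflexive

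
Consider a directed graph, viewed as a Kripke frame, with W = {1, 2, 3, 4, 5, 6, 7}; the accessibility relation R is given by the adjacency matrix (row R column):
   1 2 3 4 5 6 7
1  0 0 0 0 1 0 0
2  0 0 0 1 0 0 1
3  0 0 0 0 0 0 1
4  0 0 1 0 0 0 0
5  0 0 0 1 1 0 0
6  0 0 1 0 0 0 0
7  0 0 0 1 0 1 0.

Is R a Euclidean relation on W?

Euclidean: no — 2 R 4 and 2 R 7, but not 4 R 7.

No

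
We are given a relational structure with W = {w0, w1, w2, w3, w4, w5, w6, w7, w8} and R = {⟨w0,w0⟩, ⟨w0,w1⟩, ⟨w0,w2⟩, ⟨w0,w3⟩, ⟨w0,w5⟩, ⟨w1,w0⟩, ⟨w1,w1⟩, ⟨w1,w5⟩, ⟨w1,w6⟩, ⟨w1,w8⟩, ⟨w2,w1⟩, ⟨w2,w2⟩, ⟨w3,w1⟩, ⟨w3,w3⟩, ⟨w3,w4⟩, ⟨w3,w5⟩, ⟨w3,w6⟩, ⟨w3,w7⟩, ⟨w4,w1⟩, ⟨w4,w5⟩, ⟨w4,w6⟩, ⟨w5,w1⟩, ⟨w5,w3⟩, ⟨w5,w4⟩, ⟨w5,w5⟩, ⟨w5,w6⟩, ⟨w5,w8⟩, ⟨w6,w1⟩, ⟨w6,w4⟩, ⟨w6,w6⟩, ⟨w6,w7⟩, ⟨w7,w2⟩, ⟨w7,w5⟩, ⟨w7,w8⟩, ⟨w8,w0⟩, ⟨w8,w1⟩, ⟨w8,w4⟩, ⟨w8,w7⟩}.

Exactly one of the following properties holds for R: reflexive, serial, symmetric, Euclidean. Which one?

serial

Reflexive: no — w4 is not related to itself.
Serial: yes — every world has a successor (e.g. w0 R w0).
Symmetric: no — w0 R w2 but not w2 R w0.
Euclidean: no — w0 R w1 and w0 R w2, but not w1 R w2.
Only serial holds.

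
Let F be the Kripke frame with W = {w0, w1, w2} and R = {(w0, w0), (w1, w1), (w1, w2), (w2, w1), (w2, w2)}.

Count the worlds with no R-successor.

R is serial; there are no such worlds.

0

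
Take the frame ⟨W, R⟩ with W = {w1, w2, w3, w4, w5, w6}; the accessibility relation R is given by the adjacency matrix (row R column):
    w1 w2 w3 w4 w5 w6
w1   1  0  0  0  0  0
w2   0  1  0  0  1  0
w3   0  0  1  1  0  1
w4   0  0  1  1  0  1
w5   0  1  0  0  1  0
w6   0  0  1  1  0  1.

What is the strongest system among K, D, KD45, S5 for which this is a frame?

Serial (axiom D): yes — every world has a successor (e.g. w1 R w1).
Euclidean (axiom 5): yes — any two successors of a common world are R-related.
Transitive (axiom 4): yes — every two-step R-path is closed by a direct edge.
Reflexive (axiom T): yes — every world is R-related to itself.
So F validates K, D, KD45, S5. The strongest is S5.

S5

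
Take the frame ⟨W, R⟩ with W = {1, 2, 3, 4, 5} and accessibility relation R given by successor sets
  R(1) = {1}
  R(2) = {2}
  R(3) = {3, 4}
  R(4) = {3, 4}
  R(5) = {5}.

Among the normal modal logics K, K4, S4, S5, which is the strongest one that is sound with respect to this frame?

Transitive (axiom 4): yes — every two-step R-path is closed by a direct edge.
Reflexive (axiom T): yes — every world is R-related to itself.
Euclidean (axiom 5): yes — any two successors of a common world are R-related.
So F validates K, K4, S4, S5. The strongest is S5.

S5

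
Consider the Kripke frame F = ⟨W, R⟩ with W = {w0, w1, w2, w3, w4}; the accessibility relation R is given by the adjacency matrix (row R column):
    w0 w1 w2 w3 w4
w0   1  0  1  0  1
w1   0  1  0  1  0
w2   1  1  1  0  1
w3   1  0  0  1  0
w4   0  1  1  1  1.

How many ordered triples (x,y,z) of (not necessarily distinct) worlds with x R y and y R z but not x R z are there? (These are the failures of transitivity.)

10

Enumerating: (w0,w2,w1), (w0,w4,w1), (w0,w4,w3), (w1,w3,w0), (w2,w1,w3), (w2,w4,w3), (w3,w0,w2), (w3,w0,w4), (w4,w2,w0), (w4,w3,w0).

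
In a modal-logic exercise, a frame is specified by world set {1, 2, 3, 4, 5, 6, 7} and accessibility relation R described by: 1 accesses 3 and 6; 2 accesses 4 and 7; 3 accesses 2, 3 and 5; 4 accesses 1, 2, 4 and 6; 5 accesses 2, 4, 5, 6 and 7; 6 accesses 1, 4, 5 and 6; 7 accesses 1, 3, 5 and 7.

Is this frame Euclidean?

Euclidean: no — 1 R 3 and 1 R 6, but not 3 R 6.

No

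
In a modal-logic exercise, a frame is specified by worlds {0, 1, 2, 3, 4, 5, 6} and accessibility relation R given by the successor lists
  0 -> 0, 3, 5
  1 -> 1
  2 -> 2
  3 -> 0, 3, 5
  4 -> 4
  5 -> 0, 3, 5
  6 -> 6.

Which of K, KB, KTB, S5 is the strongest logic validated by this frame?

Symmetric (axiom B): yes — every pair in R has its reverse in R.
Reflexive (axiom T): yes — every world is R-related to itself.
Euclidean (axiom 5): yes — any two successors of a common world are R-related.
So F validates K, KB, KTB, S5. The strongest is S5.

S5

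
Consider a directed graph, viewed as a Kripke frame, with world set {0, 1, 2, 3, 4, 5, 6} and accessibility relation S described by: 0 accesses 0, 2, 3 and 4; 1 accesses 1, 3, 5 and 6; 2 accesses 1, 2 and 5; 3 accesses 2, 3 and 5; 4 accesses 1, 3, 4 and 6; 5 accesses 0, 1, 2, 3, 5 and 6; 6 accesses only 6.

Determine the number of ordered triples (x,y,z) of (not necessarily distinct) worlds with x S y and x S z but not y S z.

37

Enumerating: (0,2,0), (0,2,3), (0,2,4), (0,3,0), (0,3,4), (0,4,0), (0,4,2), (1,3,1), (1,3,6), (1,6,1), (1,6,3), (1,6,5), … and 25 more.
Total: 37.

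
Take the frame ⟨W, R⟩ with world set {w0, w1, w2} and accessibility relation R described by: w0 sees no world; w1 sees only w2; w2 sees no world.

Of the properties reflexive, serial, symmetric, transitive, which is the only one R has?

transitive

Reflexive: no — w0 is not related to itself.
Serial: no — w0 has no R-successor.
Symmetric: no — w1 R w2 but not w2 R w1.
Transitive: yes — every two-step R-path is closed by a direct edge.
Only transitive holds.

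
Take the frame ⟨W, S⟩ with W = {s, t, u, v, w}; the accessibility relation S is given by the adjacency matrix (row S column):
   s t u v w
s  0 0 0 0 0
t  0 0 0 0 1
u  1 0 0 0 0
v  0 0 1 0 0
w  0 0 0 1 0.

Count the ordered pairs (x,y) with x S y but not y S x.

Enumerating: (t,w), (u,s), (v,u), (w,v).

4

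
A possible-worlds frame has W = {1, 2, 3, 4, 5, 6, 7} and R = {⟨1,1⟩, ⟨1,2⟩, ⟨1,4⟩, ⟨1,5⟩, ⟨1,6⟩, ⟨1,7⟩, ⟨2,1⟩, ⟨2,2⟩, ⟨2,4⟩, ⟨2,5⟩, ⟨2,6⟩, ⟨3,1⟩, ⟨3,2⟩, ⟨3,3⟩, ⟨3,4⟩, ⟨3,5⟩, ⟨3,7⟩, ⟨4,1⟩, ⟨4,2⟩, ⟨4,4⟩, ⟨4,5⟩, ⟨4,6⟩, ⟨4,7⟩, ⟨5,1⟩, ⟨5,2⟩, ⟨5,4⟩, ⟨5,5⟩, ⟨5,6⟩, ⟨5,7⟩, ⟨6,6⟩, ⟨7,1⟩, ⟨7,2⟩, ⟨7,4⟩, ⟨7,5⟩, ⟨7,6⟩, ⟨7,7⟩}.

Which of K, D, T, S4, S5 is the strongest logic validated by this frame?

T

Serial (axiom D): yes — every world has a successor (e.g. 1 R 1).
Reflexive (axiom T): yes — every world is R-related to itself.
Transitive (axiom 4): no — 2 R 1 and 1 R 7, but not 2 R 7.
Euclidean (axiom 5): no — 1 R 2 and 1 R 7, but not 2 R 7.
So F validates K, D, T; S4 would additionally require R to be transitive. The strongest is T.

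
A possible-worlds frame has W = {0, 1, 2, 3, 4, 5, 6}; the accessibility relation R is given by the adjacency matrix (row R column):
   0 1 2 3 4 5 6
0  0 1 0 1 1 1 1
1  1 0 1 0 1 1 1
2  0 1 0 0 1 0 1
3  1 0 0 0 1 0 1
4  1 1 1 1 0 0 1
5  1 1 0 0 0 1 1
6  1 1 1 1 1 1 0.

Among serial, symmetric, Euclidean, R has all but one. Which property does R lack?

Serial: yes — every world has a successor (e.g. 0 R 1).
Symmetric: yes — every pair in R has its reverse in R.
Euclidean: no — 0 R 1 and 0 R 3, but not 1 R 3.
Only Euclidean fails.

Euclidean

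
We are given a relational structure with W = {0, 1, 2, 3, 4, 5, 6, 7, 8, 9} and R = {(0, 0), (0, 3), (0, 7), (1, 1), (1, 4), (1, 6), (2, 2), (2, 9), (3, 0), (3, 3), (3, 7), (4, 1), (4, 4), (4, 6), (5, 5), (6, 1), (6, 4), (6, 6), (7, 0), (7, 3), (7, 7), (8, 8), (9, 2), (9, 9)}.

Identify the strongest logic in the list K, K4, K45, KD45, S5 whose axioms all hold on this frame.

S5

Transitive (axiom 4): yes — every two-step R-path is closed by a direct edge.
Euclidean (axiom 5): yes — any two successors of a common world are R-related.
Serial (axiom D): yes — every world has a successor (e.g. 0 R 0).
Reflexive (axiom T): yes — every world is R-related to itself.
So F validates K, K4, K45, KD45, S5. The strongest is S5.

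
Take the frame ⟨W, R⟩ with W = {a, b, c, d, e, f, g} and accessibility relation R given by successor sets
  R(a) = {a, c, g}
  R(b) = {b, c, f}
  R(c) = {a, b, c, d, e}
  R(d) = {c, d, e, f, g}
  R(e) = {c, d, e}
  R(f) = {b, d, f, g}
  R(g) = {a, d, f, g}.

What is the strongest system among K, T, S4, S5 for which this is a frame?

T

Reflexive (axiom T): yes — every world is R-related to itself.
Transitive (axiom 4): no — a R c and c R b, but not a R b.
Euclidean (axiom 5): no — a R c and a R g, but not c R g.
So F validates K, T; S4 would additionally require R to be transitive. The strongest is T.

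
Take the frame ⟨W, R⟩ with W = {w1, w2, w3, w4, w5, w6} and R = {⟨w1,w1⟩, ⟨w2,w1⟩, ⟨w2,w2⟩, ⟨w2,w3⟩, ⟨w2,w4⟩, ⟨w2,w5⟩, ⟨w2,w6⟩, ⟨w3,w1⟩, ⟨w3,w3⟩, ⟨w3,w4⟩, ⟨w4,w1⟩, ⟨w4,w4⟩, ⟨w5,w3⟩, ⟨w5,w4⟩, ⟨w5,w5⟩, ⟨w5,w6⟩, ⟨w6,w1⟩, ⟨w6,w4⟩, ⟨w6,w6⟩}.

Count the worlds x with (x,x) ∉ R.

0

R is reflexive; there are no such worlds.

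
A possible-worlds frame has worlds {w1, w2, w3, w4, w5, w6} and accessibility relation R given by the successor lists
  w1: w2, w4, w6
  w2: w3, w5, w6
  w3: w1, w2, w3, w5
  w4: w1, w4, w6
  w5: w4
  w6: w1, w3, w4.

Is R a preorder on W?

No

Reflexive: no — w1 is not related to itself.
Transitive: no — w1 R w2 and w2 R w3, but not w1 R w3.
So R is not a preorder.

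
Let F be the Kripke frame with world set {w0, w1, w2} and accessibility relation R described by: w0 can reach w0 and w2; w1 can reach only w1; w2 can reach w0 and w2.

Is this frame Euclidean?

Euclidean: yes — any two successors of a common world are R-related.

Yes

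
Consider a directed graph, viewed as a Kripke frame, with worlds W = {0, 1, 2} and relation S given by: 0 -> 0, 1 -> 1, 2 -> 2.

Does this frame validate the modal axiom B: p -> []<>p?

By correspondence theory, B is valid on a frame iff S is symmetric.
Symmetric: yes — every pair in S has its reverse in S.

Yes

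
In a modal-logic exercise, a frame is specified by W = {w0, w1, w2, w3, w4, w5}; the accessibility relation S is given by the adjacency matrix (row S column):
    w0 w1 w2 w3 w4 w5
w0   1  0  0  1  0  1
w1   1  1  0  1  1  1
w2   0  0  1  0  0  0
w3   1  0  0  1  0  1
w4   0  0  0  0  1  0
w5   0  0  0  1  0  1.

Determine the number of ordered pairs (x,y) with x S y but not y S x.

Enumerating: (w0,w5), (w1,w0), (w1,w3), (w1,w4), (w1,w5).

5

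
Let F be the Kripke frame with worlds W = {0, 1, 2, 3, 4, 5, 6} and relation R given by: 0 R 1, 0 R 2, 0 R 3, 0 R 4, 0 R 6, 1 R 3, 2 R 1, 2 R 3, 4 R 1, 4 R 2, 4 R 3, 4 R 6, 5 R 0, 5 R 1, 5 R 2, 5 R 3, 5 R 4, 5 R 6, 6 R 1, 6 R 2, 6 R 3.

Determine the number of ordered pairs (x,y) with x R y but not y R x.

Enumerating: (0,1), (0,2), (0,3), (0,4), (0,6), (1,3), (2,1), (2,3), (4,1), (4,2), (4,3), (4,6), … and 9 more.
Total: 21.

21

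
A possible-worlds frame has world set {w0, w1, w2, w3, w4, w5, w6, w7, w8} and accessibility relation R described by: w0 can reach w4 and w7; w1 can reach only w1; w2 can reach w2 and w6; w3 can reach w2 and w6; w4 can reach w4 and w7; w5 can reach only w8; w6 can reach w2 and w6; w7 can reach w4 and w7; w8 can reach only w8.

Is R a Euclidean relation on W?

Euclidean: yes — any two successors of a common world are R-related.

Yes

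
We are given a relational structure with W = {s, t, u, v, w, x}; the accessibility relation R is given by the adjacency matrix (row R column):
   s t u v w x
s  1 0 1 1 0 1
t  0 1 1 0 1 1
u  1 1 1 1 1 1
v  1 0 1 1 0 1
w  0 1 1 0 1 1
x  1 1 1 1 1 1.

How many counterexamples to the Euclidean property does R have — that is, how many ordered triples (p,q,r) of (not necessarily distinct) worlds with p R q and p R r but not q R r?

Enumerating: (u,s,t), (u,s,w), (u,t,s), (u,t,v), (u,v,t), (u,v,w), (u,w,s), (u,w,v), (x,s,t), (x,s,w), (x,t,s), (x,t,v), (x,v,t), (x,v,w), (x,w,s), (x,w,v).

16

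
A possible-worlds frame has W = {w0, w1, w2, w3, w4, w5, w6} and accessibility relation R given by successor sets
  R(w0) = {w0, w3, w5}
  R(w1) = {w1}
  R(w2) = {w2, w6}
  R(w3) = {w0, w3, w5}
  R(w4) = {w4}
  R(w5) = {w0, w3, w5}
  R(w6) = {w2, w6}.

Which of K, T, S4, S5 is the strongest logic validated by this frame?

Reflexive (axiom T): yes — every world is R-related to itself.
Transitive (axiom 4): yes — every two-step R-path is closed by a direct edge.
Euclidean (axiom 5): yes — any two successors of a common world are R-related.
So F validates K, T, S4, S5. The strongest is S5.

S5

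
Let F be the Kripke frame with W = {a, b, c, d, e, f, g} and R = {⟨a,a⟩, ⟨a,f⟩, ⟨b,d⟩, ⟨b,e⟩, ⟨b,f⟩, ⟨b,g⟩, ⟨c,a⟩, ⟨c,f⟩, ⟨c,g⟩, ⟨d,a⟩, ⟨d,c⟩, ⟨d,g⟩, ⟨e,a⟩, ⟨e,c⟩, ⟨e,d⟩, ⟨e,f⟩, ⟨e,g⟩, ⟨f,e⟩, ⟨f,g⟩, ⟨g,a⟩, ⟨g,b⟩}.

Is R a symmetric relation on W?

No

Symmetric: no — a R f but not f R a.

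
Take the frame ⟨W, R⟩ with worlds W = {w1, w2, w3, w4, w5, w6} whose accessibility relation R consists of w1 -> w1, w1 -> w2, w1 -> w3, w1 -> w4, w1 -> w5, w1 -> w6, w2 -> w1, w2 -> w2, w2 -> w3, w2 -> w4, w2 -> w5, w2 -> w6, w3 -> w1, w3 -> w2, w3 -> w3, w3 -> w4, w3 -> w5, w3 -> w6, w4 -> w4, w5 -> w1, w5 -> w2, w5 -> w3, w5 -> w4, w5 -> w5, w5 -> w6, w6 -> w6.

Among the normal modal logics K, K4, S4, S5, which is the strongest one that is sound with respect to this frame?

Transitive (axiom 4): yes — every two-step R-path is closed by a direct edge.
Reflexive (axiom T): yes — every world is R-related to itself.
Euclidean (axiom 5): no — w1 R w4 and w1 R w2, but not w4 R w2.
So F validates K, K4, S4; S5 would additionally require R to be Euclidean. The strongest is S4.

S4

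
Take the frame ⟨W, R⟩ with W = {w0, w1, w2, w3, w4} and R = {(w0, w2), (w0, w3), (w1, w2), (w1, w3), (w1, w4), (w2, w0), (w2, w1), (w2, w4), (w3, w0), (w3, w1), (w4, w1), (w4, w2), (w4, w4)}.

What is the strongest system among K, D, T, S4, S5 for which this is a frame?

Serial (axiom D): yes — every world has a successor (e.g. w0 R w2).
Reflexive (axiom T): no — w0 is not related to itself.
Transitive (axiom 4): no — w0 R w2 and w2 R w1, but not w0 R w1.
Euclidean (axiom 5): no — w0 R w2 and w0 R w3, but not w2 R w3.
So F validates K, D; T would additionally require R to be reflexive. The strongest is D.

D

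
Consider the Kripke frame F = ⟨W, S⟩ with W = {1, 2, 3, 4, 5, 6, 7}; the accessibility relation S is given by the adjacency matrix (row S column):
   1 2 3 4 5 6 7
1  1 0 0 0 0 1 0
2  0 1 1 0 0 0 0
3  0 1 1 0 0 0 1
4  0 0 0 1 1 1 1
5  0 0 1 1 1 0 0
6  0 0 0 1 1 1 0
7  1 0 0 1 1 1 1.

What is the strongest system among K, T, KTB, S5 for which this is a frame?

Reflexive (axiom T): yes — every world is S-related to itself.
Symmetric (axiom B): no — 1 S 6 but not 6 S 1.
Euclidean (axiom 5): no — 3 S 2 and 3 S 7, but not 2 S 7.
So F validates K, T; KTB would additionally require S to be symmetric. The strongest is T.

T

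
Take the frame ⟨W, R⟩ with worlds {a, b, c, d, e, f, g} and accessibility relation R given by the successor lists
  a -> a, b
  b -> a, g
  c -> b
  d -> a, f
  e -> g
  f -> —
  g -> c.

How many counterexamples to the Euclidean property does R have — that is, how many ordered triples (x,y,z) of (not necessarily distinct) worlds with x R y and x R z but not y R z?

10

Enumerating: (a,b,b), (b,a,g), (b,g,a), (b,g,g), (c,b,b), (d,a,f), (d,f,a), (d,f,f), (e,g,g), (g,c,c).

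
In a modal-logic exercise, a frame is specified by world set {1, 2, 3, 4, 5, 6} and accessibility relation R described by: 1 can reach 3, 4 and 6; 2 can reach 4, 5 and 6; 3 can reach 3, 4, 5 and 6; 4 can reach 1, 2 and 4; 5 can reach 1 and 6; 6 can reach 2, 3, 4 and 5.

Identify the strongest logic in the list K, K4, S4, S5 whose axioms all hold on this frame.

K

Transitive (axiom 4): no — 1 R 3 and 3 R 5, but not 1 R 5.
Reflexive (axiom T): no — 1 is not related to itself.
Euclidean (axiom 5): no — 1 R 4 and 1 R 3, but not 4 R 3.
So F validates K; K4 would additionally require R to be transitive. The strongest is K.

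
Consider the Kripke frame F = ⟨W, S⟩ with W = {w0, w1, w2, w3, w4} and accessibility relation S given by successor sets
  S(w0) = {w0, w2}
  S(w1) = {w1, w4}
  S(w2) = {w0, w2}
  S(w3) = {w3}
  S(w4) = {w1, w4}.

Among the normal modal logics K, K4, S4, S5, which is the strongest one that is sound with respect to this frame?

Transitive (axiom 4): yes — every two-step S-path is closed by a direct edge.
Reflexive (axiom T): yes — every world is S-related to itself.
Euclidean (axiom 5): yes — any two successors of a common world are S-related.
So F validates K, K4, S4, S5. The strongest is S5.

S5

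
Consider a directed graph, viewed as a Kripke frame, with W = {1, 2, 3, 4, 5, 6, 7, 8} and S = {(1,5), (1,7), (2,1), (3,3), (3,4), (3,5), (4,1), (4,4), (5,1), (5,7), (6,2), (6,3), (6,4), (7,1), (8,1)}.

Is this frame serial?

Yes

Serial: yes — every world has a successor (e.g. 1 S 5).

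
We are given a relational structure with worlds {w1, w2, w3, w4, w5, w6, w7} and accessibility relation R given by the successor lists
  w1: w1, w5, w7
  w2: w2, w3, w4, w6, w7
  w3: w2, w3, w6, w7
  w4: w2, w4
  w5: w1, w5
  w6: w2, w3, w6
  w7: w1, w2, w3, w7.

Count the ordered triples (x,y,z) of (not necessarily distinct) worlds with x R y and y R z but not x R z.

Enumerating: (w1,w7,w2), (w1,w7,w3), (w2,w7,w1), (w3,w2,w4), (w3,w7,w1), (w4,w2,w3), (w4,w2,w6), (w4,w2,w7), (w5,w1,w7), (w6,w2,w4), (w6,w2,w7), (w6,w3,w7), (w7,w1,w5), (w7,w2,w4), (w7,w2,w6), (w7,w3,w6).

16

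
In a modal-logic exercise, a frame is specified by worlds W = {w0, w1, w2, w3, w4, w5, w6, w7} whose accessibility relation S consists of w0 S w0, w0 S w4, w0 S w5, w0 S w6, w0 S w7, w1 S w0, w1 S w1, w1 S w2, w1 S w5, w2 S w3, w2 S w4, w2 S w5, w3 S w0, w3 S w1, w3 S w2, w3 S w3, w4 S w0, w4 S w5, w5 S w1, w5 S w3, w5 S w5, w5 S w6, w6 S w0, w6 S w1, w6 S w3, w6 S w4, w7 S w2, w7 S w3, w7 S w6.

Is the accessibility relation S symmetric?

Symmetric: no — w0 S w5 but not w5 S w0.

No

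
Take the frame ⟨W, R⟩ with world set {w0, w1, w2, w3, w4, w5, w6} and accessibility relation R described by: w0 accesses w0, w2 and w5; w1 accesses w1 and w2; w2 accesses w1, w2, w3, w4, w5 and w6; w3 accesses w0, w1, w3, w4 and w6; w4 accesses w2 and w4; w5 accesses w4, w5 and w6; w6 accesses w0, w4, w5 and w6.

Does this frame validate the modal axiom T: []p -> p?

By correspondence theory, T is valid on a frame iff R is reflexive.
Reflexive: yes — every world is R-related to itself.

Yes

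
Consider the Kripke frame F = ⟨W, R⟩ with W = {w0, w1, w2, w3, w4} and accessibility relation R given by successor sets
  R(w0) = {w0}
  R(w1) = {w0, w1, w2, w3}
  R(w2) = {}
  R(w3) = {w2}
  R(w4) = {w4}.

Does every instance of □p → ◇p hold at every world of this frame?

No

By correspondence theory, D is valid on a frame iff R is serial.
Serial: no — w2 has no R-successor.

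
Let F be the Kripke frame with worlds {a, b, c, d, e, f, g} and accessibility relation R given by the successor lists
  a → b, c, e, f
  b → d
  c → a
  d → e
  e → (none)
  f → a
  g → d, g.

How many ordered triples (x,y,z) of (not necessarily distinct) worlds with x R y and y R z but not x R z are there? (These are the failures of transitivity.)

13

Enumerating: (a,b,d), (a,c,a), (a,f,a), (b,d,e), (c,a,b), (c,a,c), (c,a,e), (c,a,f), (f,a,b), (f,a,c), (f,a,e), (f,a,f), (g,d,e).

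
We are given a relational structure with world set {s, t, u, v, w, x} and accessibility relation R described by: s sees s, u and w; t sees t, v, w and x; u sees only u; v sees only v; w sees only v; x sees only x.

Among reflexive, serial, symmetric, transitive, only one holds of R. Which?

Reflexive: no — w is not related to itself.
Serial: yes — every world has a successor (e.g. s R s).
Symmetric: no — s R u but not u R s.
Transitive: no — s R w and w R v, but not s R v.
Only serial holds.

serial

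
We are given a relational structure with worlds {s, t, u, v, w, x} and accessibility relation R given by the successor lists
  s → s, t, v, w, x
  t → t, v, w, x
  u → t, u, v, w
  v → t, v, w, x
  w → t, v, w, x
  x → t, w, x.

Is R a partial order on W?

No

Reflexive: yes — every world is R-related to itself.
Transitive: no — u R t and t R x, but not u R x.
Antisymmetric: no — t R v and v R t with t ≠ v.
So R is not a partial order.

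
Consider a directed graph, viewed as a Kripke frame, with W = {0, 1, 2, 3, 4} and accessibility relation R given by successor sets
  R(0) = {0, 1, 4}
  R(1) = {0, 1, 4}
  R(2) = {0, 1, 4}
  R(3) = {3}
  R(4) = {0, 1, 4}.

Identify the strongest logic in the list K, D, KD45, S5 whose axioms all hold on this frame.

KD45

Serial (axiom D): yes — every world has a successor (e.g. 0 R 0).
Euclidean (axiom 5): yes — any two successors of a common world are R-related.
Transitive (axiom 4): yes — every two-step R-path is closed by a direct edge.
Reflexive (axiom T): no — 2 is not related to itself.
So F validates K, D, KD45; S5 would additionally require R to be reflexive. The strongest is KD45.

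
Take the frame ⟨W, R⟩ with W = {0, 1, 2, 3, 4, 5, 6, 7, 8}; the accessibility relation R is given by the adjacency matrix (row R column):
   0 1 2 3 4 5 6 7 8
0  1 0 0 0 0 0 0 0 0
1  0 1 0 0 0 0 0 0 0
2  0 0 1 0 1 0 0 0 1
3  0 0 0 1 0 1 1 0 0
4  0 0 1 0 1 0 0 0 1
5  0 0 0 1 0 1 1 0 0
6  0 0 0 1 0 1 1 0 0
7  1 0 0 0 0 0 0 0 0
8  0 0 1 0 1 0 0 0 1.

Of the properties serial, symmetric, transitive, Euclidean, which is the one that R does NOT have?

symmetric

Serial: yes — every world has a successor (e.g. 0 R 0).
Symmetric: no — 7 R 0 but not 0 R 7.
Transitive: yes — every two-step R-path is closed by a direct edge.
Euclidean: yes — any two successors of a common world are R-related.
Only symmetric fails.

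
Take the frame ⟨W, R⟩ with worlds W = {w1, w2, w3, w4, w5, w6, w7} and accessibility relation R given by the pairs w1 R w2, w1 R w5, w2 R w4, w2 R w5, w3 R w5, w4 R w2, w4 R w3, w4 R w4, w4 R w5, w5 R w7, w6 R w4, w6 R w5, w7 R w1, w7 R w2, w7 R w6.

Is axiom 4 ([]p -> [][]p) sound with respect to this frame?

No

The schema 4 characterises exactly the transitive frames.
Transitive: no — w1 R w2 and w2 R w4, but not w1 R w4.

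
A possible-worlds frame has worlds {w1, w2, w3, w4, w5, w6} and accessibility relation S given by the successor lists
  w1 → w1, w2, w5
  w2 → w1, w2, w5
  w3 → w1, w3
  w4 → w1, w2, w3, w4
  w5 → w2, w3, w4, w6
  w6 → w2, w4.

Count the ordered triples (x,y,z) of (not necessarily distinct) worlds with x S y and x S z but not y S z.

Enumerating: (w1,w5,w1), (w1,w5,w5), (w2,w5,w1), (w2,w5,w5), (w3,w1,w3), (w4,w1,w3), (w4,w1,w4), (w4,w2,w3), (w4,w2,w4), (w4,w3,w2), (w4,w3,w4), (w5,w2,w3), … and 9 more.
Total: 21.

21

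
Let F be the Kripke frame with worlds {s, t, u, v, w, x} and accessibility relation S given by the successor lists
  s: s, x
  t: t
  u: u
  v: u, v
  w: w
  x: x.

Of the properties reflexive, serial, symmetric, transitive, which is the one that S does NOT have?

symmetric

Reflexive: yes — every world is S-related to itself.
Serial: yes — every world has a successor (e.g. s S s).
Symmetric: no — s S x but not x S s.
Transitive: yes — every two-step S-path is closed by a direct edge.
Only symmetric fails.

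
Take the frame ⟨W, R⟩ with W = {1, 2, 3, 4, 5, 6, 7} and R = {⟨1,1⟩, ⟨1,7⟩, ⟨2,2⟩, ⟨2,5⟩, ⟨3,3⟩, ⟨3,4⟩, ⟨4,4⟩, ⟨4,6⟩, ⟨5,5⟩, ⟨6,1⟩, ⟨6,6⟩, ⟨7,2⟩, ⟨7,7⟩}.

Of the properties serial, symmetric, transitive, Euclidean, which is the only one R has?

Serial: yes — every world has a successor (e.g. 1 R 1).
Symmetric: no — 1 R 7 but not 7 R 1.
Transitive: no — 1 R 7 and 7 R 2, but not 1 R 2.
Euclidean: no — 1 R 7 and 1 R 1, but not 7 R 1.
Only serial holds.

serial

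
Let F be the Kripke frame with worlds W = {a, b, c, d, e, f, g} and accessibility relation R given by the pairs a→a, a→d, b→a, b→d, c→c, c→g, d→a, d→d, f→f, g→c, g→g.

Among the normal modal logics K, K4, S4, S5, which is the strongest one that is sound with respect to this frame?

Transitive (axiom 4): yes — every two-step R-path is closed by a direct edge.
Reflexive (axiom T): no — b is not related to itself.
Euclidean (axiom 5): yes — any two successors of a common world are R-related.
So F validates K, K4; S4 would additionally require R to be reflexive. The strongest is K4.

K4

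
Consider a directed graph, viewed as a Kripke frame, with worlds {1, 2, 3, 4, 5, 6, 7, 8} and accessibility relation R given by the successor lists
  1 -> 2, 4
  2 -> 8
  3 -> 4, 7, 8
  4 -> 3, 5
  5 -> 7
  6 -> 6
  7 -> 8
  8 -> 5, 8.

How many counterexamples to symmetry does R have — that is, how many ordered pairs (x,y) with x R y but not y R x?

Enumerating: (1,2), (1,4), (2,8), (3,7), (3,8), (4,5), (5,7), (7,8), (8,5).

9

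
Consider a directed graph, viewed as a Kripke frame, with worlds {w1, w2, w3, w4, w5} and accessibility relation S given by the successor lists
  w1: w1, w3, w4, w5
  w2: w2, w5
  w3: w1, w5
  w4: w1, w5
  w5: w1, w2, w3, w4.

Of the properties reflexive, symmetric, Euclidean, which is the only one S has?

symmetric

Reflexive: no — w3 is not related to itself.
Symmetric: yes — every pair in S has its reverse in S.
Euclidean: no — w1 S w3 and w1 S w4, but not w3 S w4.
Only symmetric holds.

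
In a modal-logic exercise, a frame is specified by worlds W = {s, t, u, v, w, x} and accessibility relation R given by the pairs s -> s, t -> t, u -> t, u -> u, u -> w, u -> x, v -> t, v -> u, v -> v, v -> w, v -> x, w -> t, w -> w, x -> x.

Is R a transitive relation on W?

Yes

Transitive: yes — every two-step R-path is closed by a direct edge.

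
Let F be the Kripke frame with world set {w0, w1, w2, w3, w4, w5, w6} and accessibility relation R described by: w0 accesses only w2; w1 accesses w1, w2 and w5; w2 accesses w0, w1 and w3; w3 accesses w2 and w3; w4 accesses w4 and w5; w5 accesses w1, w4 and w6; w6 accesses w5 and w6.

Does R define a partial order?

Reflexive: no — w0 is not related to itself.
Transitive: no — w0 R w2 and w2 R w1, but not w0 R w1.
Antisymmetric: no — w0 R w2 and w2 R w0 with w0 ≠ w2.
So R is not a partial order.

No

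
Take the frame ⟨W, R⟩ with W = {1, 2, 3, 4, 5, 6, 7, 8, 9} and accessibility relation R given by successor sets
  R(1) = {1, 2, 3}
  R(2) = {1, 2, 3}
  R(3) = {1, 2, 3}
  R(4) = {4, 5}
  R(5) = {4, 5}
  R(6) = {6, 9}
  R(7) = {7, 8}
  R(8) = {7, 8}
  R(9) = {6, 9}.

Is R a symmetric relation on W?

Yes

Symmetric: yes — every pair in R has its reverse in R.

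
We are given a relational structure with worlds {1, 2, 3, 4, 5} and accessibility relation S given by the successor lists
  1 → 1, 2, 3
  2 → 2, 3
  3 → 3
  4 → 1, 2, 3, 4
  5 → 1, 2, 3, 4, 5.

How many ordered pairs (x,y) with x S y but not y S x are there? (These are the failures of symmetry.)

Enumerating: (1,2), (1,3), (2,3), (4,1), (4,2), (4,3), (5,1), (5,2), (5,3), (5,4).

10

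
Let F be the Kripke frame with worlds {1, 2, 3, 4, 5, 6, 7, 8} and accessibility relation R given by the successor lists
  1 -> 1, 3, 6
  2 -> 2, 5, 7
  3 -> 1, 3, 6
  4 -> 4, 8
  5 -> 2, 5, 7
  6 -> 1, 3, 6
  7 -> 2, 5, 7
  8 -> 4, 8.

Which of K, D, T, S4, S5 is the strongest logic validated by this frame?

S5

Serial (axiom D): yes — every world has a successor (e.g. 1 R 1).
Reflexive (axiom T): yes — every world is R-related to itself.
Transitive (axiom 4): yes — every two-step R-path is closed by a direct edge.
Euclidean (axiom 5): yes — any two successors of a common world are R-related.
So F validates K, D, T, S4, S5. The strongest is S5.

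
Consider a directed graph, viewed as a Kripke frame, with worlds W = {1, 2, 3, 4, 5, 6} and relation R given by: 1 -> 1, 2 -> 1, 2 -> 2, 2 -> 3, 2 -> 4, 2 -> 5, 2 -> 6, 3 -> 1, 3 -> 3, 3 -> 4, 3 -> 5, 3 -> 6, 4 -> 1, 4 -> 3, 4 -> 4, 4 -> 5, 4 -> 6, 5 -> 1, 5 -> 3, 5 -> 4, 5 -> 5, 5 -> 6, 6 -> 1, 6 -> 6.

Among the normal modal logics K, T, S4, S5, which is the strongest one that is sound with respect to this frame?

S4

Reflexive (axiom T): yes — every world is R-related to itself.
Transitive (axiom 4): yes — every two-step R-path is closed by a direct edge.
Euclidean (axiom 5): no — 2 R 1 and 2 R 3, but not 1 R 3.
So F validates K, T, S4; S5 would additionally require R to be Euclidean. The strongest is S4.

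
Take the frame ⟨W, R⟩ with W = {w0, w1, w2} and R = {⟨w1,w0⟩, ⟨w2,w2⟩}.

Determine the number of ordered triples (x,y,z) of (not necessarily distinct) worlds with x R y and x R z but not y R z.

Enumerating: (w1,w0,w0).

1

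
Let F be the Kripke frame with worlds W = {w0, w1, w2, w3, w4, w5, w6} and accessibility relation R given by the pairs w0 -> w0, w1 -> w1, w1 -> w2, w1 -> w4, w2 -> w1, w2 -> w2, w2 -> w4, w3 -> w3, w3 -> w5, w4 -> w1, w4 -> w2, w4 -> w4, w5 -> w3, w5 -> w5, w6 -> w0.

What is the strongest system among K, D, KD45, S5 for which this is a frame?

Serial (axiom D): yes — every world has a successor (e.g. w0 R w0).
Euclidean (axiom 5): yes — any two successors of a common world are R-related.
Transitive (axiom 4): yes — every two-step R-path is closed by a direct edge.
Reflexive (axiom T): no — w6 is not related to itself.
So F validates K, D, KD45; S5 would additionally require R to be reflexive. The strongest is KD45.

KD45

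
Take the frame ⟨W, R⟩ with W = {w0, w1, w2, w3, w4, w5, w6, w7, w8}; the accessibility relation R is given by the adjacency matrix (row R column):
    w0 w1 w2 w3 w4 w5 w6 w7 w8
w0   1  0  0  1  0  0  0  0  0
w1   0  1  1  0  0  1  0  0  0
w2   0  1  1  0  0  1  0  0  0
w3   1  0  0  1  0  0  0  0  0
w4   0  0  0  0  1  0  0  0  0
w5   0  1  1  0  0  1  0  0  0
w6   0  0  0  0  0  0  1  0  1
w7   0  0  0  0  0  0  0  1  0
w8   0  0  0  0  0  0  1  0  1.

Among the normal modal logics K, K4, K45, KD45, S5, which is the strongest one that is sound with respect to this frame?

S5

Transitive (axiom 4): yes — every two-step R-path is closed by a direct edge.
Euclidean (axiom 5): yes — any two successors of a common world are R-related.
Serial (axiom D): yes — every world has a successor (e.g. w0 R w0).
Reflexive (axiom T): yes — every world is R-related to itself.
So F validates K, K4, K45, KD45, S5. The strongest is S5.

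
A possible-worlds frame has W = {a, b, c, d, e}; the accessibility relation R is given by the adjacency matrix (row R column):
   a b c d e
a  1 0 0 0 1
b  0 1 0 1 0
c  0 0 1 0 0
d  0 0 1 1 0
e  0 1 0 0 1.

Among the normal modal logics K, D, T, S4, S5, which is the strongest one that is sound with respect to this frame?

Serial (axiom D): yes — every world has a successor (e.g. a R a).
Reflexive (axiom T): yes — every world is R-related to itself.
Transitive (axiom 4): no — a R e and e R b, but not a R b.
Euclidean (axiom 5): no — a R e and a R a, but not e R a.
So F validates K, D, T; S4 would additionally require R to be transitive. The strongest is T.

T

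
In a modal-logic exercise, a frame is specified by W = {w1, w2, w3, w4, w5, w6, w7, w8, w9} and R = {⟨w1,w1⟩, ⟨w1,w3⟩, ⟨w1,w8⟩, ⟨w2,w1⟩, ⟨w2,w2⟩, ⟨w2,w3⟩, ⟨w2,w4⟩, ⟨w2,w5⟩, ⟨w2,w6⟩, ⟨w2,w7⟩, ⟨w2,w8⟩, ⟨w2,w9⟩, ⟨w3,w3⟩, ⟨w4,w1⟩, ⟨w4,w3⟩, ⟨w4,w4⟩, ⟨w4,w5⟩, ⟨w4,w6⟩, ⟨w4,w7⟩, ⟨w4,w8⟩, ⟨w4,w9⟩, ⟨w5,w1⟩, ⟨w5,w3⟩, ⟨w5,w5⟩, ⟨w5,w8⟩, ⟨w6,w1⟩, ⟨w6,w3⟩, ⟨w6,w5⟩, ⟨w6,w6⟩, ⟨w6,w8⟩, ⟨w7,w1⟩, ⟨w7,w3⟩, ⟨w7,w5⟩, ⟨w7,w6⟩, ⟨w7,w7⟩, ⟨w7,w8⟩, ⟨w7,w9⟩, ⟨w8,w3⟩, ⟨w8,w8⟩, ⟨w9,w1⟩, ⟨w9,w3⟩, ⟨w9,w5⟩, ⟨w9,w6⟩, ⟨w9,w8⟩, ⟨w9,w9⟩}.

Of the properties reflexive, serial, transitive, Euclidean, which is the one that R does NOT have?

Reflexive: yes — every world is R-related to itself.
Serial: yes — every world has a successor (e.g. w1 R w1).
Transitive: yes — every two-step R-path is closed by a direct edge.
Euclidean: no — w1 R w3 and w1 R w8, but not w3 R w8.
Only Euclidean fails.

Euclidean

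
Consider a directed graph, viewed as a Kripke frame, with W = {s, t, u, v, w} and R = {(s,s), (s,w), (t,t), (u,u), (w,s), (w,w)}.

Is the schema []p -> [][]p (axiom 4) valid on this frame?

Axiom 4 corresponds to the accessibility relation being transitive.
Transitive: yes — every two-step R-path is closed by a direct edge.

Yes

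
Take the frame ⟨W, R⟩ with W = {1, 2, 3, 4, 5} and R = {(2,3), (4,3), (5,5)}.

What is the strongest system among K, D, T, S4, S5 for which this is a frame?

K

Serial (axiom D): no — 1 has no R-successor.
Reflexive (axiom T): no — 1 is not related to itself.
Transitive (axiom 4): yes — every two-step R-path is closed by a direct edge.
Euclidean (axiom 5): no — 2 R 3 and 2 R 3, but not 3 R 3.
So F validates K; D would additionally require R to be serial. The strongest is K.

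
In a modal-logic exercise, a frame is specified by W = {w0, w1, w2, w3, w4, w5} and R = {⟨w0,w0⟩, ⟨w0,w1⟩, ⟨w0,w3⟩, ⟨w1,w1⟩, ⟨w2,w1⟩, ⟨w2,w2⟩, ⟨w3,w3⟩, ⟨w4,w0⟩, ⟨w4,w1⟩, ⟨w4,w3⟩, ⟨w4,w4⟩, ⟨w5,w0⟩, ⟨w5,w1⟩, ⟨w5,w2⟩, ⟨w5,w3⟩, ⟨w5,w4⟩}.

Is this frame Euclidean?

Euclidean: no — w0 R w1 and w0 R w3, but not w1 R w3.

No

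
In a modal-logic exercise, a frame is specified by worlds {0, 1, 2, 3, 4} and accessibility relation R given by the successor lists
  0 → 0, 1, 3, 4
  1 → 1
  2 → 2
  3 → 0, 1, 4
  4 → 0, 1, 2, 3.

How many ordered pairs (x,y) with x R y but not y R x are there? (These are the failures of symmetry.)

Enumerating: (0,1), (3,1), (4,1), (4,2).

4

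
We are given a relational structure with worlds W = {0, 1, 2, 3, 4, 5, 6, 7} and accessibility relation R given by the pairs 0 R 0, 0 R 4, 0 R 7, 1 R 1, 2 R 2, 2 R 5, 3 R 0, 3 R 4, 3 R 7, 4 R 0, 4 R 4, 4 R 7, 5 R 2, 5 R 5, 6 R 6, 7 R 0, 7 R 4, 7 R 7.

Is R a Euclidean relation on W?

Yes

Euclidean: yes — any two successors of a common world are R-related.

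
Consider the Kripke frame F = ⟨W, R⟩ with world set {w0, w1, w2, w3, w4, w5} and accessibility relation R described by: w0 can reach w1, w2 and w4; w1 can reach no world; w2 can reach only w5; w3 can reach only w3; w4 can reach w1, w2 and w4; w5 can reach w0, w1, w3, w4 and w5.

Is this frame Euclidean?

Euclidean: no — w0 R w1 and w0 R w2, but not w1 R w2.

No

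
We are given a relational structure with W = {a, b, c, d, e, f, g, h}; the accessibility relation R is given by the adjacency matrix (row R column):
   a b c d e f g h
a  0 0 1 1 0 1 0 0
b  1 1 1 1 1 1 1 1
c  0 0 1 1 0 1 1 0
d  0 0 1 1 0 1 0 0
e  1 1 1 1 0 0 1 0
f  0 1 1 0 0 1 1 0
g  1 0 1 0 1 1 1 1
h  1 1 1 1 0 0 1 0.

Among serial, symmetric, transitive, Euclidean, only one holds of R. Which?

serial

Serial: yes — every world has a successor (e.g. a R c).
Symmetric: no — a R c but not c R a.
Transitive: no — a R c and c R g, but not a R g.
Euclidean: no — a R f and a R d, but not f R d.
Only serial holds.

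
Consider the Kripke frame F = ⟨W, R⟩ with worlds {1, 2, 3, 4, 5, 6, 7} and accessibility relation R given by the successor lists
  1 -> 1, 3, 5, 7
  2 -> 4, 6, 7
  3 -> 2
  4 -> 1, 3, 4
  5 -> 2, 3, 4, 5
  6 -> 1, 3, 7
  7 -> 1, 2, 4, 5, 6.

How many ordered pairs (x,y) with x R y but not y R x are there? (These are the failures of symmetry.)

14

Enumerating: (1,3), (1,5), (2,4), (2,6), (3,2), (4,1), (4,3), (5,2), (5,3), (5,4), (6,1), (6,3), (7,4), (7,5).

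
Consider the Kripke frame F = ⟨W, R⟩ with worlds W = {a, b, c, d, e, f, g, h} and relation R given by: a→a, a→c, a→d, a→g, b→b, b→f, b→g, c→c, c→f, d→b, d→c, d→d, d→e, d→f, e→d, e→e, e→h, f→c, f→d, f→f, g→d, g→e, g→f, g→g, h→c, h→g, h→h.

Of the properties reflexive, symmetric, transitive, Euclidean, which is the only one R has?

Reflexive: yes — every world is R-related to itself.
Symmetric: no — a R c but not c R a.
Transitive: no — a R c and c R f, but not a R f.
Euclidean: no — a R c and a R d, but not c R d.
Only reflexive holds.

reflexive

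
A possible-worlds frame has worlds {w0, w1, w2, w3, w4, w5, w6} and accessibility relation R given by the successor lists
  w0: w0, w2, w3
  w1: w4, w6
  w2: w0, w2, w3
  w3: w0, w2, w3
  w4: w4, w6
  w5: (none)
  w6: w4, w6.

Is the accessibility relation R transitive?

Transitive: yes — every two-step R-path is closed by a direct edge.

Yes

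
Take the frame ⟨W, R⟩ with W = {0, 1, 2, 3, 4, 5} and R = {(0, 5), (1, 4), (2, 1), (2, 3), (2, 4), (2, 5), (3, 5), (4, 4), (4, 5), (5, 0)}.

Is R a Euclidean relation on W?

Euclidean: no — 2 R 1 and 2 R 3, but not 1 R 3.

No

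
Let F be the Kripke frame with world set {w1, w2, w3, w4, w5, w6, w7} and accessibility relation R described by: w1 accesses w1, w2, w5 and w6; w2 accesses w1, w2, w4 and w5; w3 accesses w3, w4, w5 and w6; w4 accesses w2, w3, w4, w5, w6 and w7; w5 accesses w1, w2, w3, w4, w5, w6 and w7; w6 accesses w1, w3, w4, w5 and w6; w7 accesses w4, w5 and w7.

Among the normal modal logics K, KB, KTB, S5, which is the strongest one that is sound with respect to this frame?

Symmetric (axiom B): yes — every pair in R has its reverse in R.
Reflexive (axiom T): yes — every world is R-related to itself.
Euclidean (axiom 5): no — w1 R w2 and w1 R w6, but not w2 R w6.
So F validates K, KB, KTB; S5 would additionally require R to be Euclidean. The strongest is KTB.

KTB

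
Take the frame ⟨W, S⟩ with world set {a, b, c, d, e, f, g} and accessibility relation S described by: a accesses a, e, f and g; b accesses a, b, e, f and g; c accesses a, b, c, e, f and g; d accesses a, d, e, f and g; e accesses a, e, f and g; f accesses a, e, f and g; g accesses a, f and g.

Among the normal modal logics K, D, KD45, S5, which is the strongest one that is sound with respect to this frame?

D

Serial (axiom D): yes — every world has a successor (e.g. a S a).
Euclidean (axiom 5): no — a S g and a S e, but not g S e.
Transitive (axiom 4): no — g S a and a S e, but not g S e.
Reflexive (axiom T): yes — every world is S-related to itself.
So F validates K, D; KD45 would additionally require S to be Euclidean and transitive. The strongest is D.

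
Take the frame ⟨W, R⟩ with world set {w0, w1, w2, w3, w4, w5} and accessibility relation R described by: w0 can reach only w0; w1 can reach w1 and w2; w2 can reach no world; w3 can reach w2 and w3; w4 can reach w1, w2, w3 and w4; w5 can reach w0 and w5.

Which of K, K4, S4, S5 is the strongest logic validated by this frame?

Transitive (axiom 4): yes — every two-step R-path is closed by a direct edge.
Reflexive (axiom T): no — w2 is not related to itself.
Euclidean (axiom 5): no — w4 R w1 and w4 R w3, but not w1 R w3.
So F validates K, K4; S4 would additionally require R to be reflexive. The strongest is K4.

K4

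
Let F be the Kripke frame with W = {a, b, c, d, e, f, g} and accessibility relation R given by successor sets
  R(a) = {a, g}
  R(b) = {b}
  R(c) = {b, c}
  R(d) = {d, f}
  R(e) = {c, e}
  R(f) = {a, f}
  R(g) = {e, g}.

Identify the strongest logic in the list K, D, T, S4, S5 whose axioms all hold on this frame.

T

Serial (axiom D): yes — every world has a successor (e.g. a R a).
Reflexive (axiom T): yes — every world is R-related to itself.
Transitive (axiom 4): no — a R g and g R e, but not a R e.
Euclidean (axiom 5): no — a R g and a R a, but not g R a.
So F validates K, D, T; S4 would additionally require R to be transitive. The strongest is T.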